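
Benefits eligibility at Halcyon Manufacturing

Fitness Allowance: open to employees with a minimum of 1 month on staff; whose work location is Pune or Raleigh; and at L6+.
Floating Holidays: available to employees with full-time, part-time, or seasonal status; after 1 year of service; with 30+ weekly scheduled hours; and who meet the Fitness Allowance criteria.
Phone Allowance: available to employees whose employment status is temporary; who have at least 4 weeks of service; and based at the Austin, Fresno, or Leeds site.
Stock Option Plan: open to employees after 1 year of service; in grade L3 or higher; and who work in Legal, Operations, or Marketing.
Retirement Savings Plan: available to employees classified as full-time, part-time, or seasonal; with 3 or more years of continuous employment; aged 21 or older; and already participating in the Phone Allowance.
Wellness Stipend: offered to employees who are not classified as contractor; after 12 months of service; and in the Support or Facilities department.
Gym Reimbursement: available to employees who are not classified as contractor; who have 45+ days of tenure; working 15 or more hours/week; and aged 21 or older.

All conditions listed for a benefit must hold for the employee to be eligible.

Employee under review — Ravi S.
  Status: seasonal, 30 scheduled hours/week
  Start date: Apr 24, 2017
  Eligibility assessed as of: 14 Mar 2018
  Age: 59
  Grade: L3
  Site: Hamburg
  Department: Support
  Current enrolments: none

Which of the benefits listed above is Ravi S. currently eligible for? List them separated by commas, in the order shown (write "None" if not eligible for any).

Gym Reimbursement

Service from Apr 24, 2017 to 14 Mar 2018: 324 days.
Fitness Allowance — service 324 days ≥ 1 month (≈30 days) ✓; site Hamburg ✗ (not Pune or Raleigh) → not eligible.
Floating Holidays — status seasonal ✓; service 324 days < 1 year (≈365 days) ✗ → not eligible.
Phone Allowance — status seasonal ✗ (requires temporary) → not eligible.
Stock Option Plan — service 324 days < 1 year (≈365 days) ✗ → not eligible.
Retirement Savings Plan — status seasonal ✓; service 324 days < 3 years (≈1095 days) ✗ → not eligible.
Wellness Stipend — status seasonal ✓ (not excluded); service 324 days < 12 months (≈360 days) ✗ → not eligible.
Gym Reimbursement — status seasonal ✓ (not excluded); service 324 days ≥ 45 days ✓; 30 hrs/wk ≥ 15 ✓; age 59 ≥ 21 ✓ → eligible.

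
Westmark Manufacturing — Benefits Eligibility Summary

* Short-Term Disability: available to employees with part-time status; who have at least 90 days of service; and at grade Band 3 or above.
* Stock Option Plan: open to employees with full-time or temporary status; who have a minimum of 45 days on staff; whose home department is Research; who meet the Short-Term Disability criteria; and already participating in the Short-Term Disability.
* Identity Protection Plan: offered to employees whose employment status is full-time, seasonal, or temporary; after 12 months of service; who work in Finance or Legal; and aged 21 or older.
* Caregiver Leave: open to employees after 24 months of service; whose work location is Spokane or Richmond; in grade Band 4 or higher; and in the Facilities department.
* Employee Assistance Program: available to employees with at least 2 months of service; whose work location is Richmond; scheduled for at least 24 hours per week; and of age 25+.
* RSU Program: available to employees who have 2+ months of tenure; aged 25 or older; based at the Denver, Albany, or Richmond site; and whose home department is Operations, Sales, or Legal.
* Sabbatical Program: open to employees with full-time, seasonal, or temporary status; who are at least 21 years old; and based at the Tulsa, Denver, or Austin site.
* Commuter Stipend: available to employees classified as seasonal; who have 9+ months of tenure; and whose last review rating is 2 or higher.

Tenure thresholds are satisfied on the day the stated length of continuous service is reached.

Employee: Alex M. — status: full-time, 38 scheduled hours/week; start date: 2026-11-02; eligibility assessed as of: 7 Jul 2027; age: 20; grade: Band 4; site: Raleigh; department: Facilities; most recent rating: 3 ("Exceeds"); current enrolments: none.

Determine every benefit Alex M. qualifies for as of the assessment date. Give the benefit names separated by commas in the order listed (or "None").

None

Service from 2026-11-02 to 7 Jul 2027: 247 days.
Short-Term Disability — status full-time ✗ (requires part-time) → not eligible.
Stock Option Plan — status full-time ✓; service 247 days ≥ 45 days ✓; dept Facilities ✗ → not eligible.
Identity Protection Plan — status full-time ✓; service 247 days < 12 months (≈360 days) ✗ → not eligible.
Caregiver Leave — service 247 days < 24 months (≈720 days) ✗ → not eligible.
Employee Assistance Program — service 247 days ≥ 2 months (≈60 days) ✓; site Raleigh ✗ (not Richmond) → not eligible.
RSU Program — service 247 days ≥ 2 months (≈60 days) ✓; age 20 < 25 ✗ → not eligible.
Sabbatical Program — status full-time ✓; age 20 < 21 ✗ → not eligible.
Commuter Stipend — status full-time ✗ (requires seasonal) → not eligible.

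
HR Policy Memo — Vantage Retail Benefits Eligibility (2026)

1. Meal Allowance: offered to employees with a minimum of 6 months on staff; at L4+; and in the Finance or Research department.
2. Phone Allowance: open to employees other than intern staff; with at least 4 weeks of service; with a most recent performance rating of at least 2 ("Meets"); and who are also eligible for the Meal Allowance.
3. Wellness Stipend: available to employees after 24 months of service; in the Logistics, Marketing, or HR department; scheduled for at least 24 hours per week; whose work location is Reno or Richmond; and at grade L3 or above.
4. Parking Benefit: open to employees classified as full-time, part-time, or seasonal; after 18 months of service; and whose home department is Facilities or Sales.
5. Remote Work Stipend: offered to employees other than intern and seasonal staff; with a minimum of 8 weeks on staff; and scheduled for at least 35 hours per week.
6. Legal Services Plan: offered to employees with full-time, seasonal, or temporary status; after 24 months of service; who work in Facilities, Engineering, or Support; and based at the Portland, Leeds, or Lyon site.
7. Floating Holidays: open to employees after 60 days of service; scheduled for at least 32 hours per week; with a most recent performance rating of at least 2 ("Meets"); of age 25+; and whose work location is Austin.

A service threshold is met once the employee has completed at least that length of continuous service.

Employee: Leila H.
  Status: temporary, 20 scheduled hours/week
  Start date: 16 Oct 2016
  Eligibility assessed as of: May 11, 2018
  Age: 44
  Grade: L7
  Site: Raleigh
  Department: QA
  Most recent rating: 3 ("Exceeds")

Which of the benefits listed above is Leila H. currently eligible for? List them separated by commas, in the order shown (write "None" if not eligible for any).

None

Service from 16 Oct 2016 to May 11, 2018: 572 days.
Meal Allowance — service 572 days ≥ 6 months (≈180 days) ✓; grade L7 ≥ L4 ✓; dept QA ✗ → not eligible.
Phone Allowance — status temporary ✓ (not excluded); service 572 days ≥ 4 weeks (≈28 days) ✓; rating 3 ≥ 2 ✓; not eligible for Meal Allowance ✗ → not eligible.
Wellness Stipend — service 572 days < 24 months (≈720 days) ✗ → not eligible.
Parking Benefit — status temporary ✗ (requires full-time, part-time, or seasonal) → not eligible.
Remote Work Stipend — status temporary ✓ (not excluded); service 572 days ≥ 8 weeks (≈56 days) ✓; 20 hrs/wk < 35 ✗ → not eligible.
Legal Services Plan — status temporary ✓; service 572 days < 24 months (≈720 days) ✗ → not eligible.
Floating Holidays — service 572 days ≥ 60 days ✓; 20 hrs/wk < 32 ✗ → not eligible.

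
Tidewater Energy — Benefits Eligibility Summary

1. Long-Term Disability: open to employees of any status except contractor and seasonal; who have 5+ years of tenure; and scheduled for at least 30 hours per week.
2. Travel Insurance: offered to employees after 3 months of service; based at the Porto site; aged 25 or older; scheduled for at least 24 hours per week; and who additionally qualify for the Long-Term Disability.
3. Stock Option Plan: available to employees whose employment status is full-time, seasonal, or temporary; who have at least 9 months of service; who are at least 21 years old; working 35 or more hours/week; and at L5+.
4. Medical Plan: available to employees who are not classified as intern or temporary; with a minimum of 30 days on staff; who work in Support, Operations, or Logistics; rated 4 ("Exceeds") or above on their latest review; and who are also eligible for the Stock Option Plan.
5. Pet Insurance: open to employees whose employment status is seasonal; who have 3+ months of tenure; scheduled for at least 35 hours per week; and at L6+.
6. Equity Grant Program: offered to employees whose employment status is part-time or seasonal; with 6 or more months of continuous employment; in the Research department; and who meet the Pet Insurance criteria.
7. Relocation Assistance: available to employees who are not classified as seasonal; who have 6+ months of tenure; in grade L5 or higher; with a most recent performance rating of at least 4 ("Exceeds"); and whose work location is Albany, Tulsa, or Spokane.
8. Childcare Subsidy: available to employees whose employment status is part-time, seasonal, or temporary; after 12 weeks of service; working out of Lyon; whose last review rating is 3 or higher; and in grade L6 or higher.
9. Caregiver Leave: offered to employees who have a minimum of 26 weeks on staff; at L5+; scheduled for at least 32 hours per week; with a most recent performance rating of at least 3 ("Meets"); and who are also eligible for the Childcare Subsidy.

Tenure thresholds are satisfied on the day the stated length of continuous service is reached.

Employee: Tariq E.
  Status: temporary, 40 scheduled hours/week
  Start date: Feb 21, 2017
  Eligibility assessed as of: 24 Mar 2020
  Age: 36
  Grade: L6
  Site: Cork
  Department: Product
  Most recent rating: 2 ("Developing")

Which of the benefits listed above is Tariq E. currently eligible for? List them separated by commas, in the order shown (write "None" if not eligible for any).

Stock Option Plan

Service from Feb 21, 2017 to 24 Mar 2020: 1127 days.
Long-Term Disability — status temporary ✓ (not excluded); service 1127 days < 5 years (≈1825 days) ✗ → not eligible.
Travel Insurance — service 1127 days ≥ 3 months (≈90 days) ✓; site Cork ✗ (not Porto) → not eligible.
Stock Option Plan — status temporary ✓; service 1127 days ≥ 9 months (≈270 days) ✓; age 36 ≥ 21 ✓; 40 hrs/wk ≥ 35 ✓; grade L6 ≥ L5 ✓ → eligible.
Medical Plan — status temporary ✗ (excluded) → not eligible.
Pet Insurance — status temporary ✗ (requires seasonal) → not eligible.
Equity Grant Program — status temporary ✗ (requires part-time or seasonal) → not eligible.
Relocation Assistance — status temporary ✓ (not excluded); service 1127 days ≥ 6 months (≈180 days) ✓; grade L6 ≥ L5 ✓; rating 2 < 4 ✗ → not eligible.
Childcare Subsidy — status temporary ✓; service 1127 days ≥ 12 weeks (≈84 days) ✓; site Cork ✗ (not Lyon) → not eligible.
Caregiver Leave — service 1127 days ≥ 26 weeks (≈182 days) ✓; grade L6 ≥ L5 ✓; 40 hrs/wk ≥ 32 ✓; rating 2 < 3 ✗ → not eligible.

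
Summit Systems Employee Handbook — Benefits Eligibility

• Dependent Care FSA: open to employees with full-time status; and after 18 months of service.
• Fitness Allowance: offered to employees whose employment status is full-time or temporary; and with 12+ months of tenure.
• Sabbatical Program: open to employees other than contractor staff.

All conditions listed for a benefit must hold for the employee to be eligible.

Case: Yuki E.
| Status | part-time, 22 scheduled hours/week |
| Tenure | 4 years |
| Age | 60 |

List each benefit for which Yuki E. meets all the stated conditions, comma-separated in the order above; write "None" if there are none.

Dependent Care FSA — status part-time ✗ (requires full-time) → not eligible.
Fitness Allowance — status part-time ✗ (requires full-time or temporary) → not eligible.
Sabbatical Program — status part-time ✓ (not excluded) → eligible.

Sabbatical Program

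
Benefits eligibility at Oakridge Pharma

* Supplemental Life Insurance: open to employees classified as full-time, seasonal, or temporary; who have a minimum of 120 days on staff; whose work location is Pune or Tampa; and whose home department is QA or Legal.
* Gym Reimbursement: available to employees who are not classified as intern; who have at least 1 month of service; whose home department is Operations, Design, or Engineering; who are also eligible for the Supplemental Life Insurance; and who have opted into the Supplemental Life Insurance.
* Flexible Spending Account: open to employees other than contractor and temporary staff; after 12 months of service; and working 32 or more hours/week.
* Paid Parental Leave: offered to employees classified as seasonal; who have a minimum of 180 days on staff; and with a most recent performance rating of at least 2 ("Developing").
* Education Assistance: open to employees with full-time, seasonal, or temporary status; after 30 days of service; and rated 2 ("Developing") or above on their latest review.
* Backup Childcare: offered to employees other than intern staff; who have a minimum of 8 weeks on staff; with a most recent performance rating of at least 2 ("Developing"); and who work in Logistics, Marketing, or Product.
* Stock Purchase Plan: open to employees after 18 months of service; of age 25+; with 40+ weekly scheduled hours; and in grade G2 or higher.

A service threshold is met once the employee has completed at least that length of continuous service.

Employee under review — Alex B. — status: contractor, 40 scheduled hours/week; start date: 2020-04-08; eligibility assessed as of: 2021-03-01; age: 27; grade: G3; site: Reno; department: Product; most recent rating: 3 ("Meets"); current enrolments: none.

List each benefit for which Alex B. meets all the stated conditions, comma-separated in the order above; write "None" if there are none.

Backup Childcare

Service from 2020-04-08 to 2021-03-01: 327 days.
Supplemental Life Insurance — status contractor ✗ (requires full-time, seasonal, or temporary) → not eligible.
Gym Reimbursement — status contractor ✓ (not excluded); service 327 days ≥ 1 month (≈30 days) ✓; dept Product ✗ → not eligible.
Flexible Spending Account — status contractor ✗ (excluded) → not eligible.
Paid Parental Leave — status contractor ✗ (requires seasonal) → not eligible.
Education Assistance — status contractor ✗ (requires full-time, seasonal, or temporary) → not eligible.
Backup Childcare — status contractor ✓ (not excluded); service 327 days ≥ 8 weeks (≈56 days) ✓; rating 3 ≥ 2 ✓; dept Product ✓ → eligible.
Stock Purchase Plan — service 327 days < 18 months (≈540 days) ✗ → not eligible.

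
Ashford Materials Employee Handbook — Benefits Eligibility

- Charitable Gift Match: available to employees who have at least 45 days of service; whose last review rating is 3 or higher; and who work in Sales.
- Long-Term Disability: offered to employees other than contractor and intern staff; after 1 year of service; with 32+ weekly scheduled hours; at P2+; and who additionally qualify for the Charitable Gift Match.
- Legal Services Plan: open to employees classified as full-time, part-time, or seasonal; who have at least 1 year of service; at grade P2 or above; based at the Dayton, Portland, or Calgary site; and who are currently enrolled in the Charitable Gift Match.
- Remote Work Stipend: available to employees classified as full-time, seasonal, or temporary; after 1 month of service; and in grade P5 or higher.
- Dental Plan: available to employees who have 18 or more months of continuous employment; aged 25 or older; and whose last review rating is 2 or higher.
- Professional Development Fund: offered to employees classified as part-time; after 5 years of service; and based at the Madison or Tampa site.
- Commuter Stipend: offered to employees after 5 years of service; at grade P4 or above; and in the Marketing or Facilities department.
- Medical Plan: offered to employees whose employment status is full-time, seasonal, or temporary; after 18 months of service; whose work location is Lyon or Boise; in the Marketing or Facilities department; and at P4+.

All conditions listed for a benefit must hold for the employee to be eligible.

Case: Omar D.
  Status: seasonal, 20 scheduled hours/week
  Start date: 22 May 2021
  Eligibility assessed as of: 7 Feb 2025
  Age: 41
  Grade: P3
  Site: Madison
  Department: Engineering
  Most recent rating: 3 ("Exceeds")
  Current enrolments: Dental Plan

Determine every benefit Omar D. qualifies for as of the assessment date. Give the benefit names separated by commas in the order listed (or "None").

Service from 22 May 2021 to 7 Feb 2025: 1357 days.
Charitable Gift Match — service 1357 days ≥ 45 days ✓; rating 3 ≥ 3 ✓; dept Engineering ✗ → not eligible.
Long-Term Disability — status seasonal ✓ (not excluded); service 1357 days ≥ 1 year (≈365 days) ✓; 20 hrs/wk < 32 ✗ → not eligible.
Legal Services Plan — status seasonal ✓; service 1357 days ≥ 1 year (≈365 days) ✓; grade P3 ≥ P2 ✓; site Madison ✗ (not Dayton, Portland, or Calgary) → not eligible.
Remote Work Stipend — status seasonal ✓; service 1357 days ≥ 1 month (≈30 days) ✓; grade P3 < P5 ✗ → not eligible.
Dental Plan — service 1357 days ≥ 18 months (≈540 days) ✓; age 41 ≥ 25 ✓; rating 3 ≥ 2 ✓ → eligible.
Professional Development Fund — status seasonal ✗ (requires part-time) → not eligible.
Commuter Stipend — service 1357 days < 5 years (≈1825 days) ✗ → not eligible.
Medical Plan — status seasonal ✓; service 1357 days ≥ 18 months (≈540 days) ✓; site Madison ✗ (not Lyon or Boise) → not eligible.

Dental Plan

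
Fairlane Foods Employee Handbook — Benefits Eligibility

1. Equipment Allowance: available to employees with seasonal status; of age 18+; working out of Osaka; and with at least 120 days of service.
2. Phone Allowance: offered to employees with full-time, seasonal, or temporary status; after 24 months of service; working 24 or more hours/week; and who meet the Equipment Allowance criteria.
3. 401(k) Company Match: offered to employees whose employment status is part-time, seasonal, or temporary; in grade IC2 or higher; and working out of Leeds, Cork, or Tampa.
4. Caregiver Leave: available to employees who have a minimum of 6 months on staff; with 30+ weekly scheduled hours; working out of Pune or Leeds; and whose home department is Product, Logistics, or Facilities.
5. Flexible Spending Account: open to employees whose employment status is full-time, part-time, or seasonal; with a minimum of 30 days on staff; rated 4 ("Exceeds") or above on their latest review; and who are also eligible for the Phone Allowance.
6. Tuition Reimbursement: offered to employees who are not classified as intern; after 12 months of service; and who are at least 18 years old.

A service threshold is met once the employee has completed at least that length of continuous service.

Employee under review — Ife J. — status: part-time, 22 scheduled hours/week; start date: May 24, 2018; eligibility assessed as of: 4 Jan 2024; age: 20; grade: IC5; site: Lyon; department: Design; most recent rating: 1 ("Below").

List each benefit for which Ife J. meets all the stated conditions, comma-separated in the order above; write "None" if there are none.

Tuition Reimbursement

Service from May 24, 2018 to 4 Jan 2024: 2051 days.
Equipment Allowance — status part-time ✗ (requires seasonal) → not eligible.
Phone Allowance — status part-time ✗ (requires full-time, seasonal, or temporary) → not eligible.
401(k) Company Match — status part-time ✓; grade IC5 ≥ IC2 ✓; site Lyon ✗ (not Leeds, Cork, or Tampa) → not eligible.
Caregiver Leave — service 2051 days ≥ 6 months (≈180 days) ✓; 22 hrs/wk < 30 ✗ → not eligible.
Flexible Spending Account — status part-time ✓; service 2051 days ≥ 30 days ✓; rating 1 < 4 ✗ → not eligible.
Tuition Reimbursement — status part-time ✓ (not excluded); service 2051 days ≥ 12 months (≈360 days) ✓; age 20 ≥ 18 ✓ → eligible.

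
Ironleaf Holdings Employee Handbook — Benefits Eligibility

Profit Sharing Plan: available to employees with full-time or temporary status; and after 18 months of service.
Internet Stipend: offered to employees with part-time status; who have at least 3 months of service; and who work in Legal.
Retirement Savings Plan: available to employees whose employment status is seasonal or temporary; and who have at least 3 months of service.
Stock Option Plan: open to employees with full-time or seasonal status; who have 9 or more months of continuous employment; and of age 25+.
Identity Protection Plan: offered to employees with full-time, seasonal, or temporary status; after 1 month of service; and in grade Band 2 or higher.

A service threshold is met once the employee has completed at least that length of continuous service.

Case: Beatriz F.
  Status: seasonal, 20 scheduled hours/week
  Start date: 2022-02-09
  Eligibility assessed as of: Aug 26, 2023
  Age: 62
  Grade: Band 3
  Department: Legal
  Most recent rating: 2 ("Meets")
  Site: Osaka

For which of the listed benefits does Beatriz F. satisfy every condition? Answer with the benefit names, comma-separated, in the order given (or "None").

Service from 2022-02-09 to Aug 26, 2023: 563 days.
Profit Sharing Plan — status seasonal ✗ (requires full-time or temporary) → not eligible.
Internet Stipend — status seasonal ✗ (requires part-time) → not eligible.
Retirement Savings Plan — status seasonal ✓; service 563 days ≥ 3 months (≈90 days) ✓ → eligible.
Stock Option Plan — status seasonal ✓; service 563 days ≥ 9 months (≈270 days) ✓; age 62 ≥ 25 ✓ → eligible.
Identity Protection Plan — status seasonal ✓; service 563 days ≥ 1 month (≈30 days) ✓; grade Band 3 ≥ Band 2 ✓ → eligible.

Retirement Savings Plan, Stock Option Plan, Identity Protection Plan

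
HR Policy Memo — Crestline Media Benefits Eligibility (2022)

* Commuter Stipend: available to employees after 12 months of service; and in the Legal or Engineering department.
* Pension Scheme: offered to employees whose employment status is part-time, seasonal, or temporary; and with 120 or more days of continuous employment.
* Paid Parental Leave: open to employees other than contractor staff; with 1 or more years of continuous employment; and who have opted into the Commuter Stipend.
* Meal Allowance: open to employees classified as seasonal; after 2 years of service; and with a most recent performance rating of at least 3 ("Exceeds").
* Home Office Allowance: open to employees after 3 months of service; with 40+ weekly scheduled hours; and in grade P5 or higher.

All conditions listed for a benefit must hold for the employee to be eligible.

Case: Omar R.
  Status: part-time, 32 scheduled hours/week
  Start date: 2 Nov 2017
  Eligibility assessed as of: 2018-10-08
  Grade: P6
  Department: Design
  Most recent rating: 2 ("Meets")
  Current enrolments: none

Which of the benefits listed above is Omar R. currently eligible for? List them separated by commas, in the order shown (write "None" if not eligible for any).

Service from 2 Nov 2017 to 2018-10-08: 340 days.
Commuter Stipend — service 340 days < 12 months (≈360 days) ✗ → not eligible.
Pension Scheme — status part-time ✓; service 340 days ≥ 120 days ✓ → eligible.
Paid Parental Leave — status part-time ✓ (not excluded); service 340 days < 1 year (≈365 days) ✗ → not eligible.
Meal Allowance — status part-time ✗ (requires seasonal) → not eligible.
Home Office Allowance — service 340 days ≥ 3 months (≈90 days) ✓; 32 hrs/wk < 40 ✗ → not eligible.

Pension Scheme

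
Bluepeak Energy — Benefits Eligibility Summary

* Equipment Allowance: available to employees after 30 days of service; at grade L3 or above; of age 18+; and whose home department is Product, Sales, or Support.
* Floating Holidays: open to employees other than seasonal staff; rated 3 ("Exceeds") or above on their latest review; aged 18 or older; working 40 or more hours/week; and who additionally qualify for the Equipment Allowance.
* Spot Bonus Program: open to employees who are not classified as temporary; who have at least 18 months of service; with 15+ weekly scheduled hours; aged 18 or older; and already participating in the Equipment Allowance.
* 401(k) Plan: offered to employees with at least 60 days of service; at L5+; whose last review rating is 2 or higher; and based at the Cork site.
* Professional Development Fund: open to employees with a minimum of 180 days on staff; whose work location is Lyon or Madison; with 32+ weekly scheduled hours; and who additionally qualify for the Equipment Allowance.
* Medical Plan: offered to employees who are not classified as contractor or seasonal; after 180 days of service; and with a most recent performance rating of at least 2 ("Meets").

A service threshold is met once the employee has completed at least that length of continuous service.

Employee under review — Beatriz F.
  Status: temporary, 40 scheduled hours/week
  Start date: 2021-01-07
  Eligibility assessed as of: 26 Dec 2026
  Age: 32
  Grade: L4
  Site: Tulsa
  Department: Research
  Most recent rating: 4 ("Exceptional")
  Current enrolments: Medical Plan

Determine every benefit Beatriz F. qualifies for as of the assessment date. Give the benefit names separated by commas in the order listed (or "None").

Medical Plan

Service from 2021-01-07 to 26 Dec 2026: 2179 days.
Equipment Allowance — service 2179 days ≥ 30 days ✓; grade L4 ≥ L3 ✓; age 32 ≥ 18 ✓; dept Research ✗ → not eligible.
Floating Holidays — status temporary ✓ (not excluded); rating 4 ≥ 3 ✓; age 32 ≥ 18 ✓; 40 hrs/wk ≥ 40 ✓; not eligible for Equipment Allowance ✗ → not eligible.
Spot Bonus Program — status temporary ✗ (excluded) → not eligible.
401(k) Plan — service 2179 days ≥ 60 days ✓; grade L4 < L5 ✗ → not eligible.
Professional Development Fund — service 2179 days ≥ 180 days ✓; site Tulsa ✗ (not Lyon or Madison) → not eligible.
Medical Plan — status temporary ✓ (not excluded); service 2179 days ≥ 180 days ✓; rating 4 ≥ 2 ✓ → eligible.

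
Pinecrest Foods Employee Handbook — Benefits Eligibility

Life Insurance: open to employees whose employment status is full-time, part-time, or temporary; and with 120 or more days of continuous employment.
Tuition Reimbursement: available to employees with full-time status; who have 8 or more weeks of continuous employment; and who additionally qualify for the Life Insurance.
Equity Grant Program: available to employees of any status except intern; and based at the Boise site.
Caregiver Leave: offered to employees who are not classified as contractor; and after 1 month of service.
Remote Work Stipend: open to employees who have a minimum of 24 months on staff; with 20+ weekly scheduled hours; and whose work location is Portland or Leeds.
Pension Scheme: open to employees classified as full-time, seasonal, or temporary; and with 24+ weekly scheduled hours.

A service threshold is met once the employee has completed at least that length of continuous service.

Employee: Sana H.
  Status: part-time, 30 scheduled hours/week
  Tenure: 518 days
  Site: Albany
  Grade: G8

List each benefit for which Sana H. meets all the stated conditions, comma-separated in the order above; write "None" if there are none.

Life Insurance — status part-time ✓; service 518 days ≥ 120 days ✓ → eligible.
Tuition Reimbursement — status part-time ✗ (requires full-time) → not eligible.
Equity Grant Program — status part-time ✓ (not excluded); site Albany ✗ (not Boise) → not eligible.
Caregiver Leave — status part-time ✓ (not excluded); service 518 days ≥ 1 month (≈30 days) ✓ → eligible.
Remote Work Stipend — service 518 days < 24 months (≈720 days) ✗ → not eligible.
Pension Scheme — status part-time ✗ (requires full-time, seasonal, or temporary) → not eligible.

Life Insurance, Caregiver Leave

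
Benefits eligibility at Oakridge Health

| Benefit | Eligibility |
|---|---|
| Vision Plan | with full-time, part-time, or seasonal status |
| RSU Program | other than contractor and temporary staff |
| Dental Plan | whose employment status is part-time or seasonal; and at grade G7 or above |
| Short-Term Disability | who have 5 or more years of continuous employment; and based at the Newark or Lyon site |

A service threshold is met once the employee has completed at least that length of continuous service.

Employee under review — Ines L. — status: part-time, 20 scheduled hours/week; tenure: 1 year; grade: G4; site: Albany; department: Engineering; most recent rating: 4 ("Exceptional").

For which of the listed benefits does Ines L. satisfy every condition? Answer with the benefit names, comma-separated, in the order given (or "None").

Vision Plan, RSU Program

Vision Plan — status part-time ✓ → eligible.
RSU Program — status part-time ✓ (not excluded) → eligible.
Dental Plan — status part-time ✓; grade G4 < G7 ✗ → not eligible.
Short-Term Disability — service 1 year < 5 years ✗ → not eligible.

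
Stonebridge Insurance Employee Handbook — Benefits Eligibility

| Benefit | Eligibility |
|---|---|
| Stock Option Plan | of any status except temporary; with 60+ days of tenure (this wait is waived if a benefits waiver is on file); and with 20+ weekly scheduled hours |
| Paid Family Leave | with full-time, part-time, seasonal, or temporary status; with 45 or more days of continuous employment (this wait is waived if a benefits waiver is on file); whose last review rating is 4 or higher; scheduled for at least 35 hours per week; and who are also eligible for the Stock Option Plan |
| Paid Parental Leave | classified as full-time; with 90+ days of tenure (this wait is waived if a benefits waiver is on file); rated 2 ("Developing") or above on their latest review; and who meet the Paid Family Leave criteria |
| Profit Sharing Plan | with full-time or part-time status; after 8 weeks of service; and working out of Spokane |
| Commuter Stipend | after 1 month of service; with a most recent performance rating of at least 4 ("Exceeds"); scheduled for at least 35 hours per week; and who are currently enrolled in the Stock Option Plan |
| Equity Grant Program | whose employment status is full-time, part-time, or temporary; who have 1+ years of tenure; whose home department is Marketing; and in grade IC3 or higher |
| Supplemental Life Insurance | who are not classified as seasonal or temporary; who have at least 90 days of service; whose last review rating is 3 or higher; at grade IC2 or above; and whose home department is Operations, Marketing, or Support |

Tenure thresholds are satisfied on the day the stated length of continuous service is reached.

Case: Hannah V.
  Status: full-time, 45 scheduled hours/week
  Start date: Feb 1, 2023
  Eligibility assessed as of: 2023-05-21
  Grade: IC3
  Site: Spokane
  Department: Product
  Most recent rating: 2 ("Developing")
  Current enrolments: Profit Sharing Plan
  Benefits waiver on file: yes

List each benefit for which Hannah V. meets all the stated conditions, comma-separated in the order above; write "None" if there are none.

Service from Feb 1, 2023 to 2023-05-21: 109 days.
Stock Option Plan — status full-time ✓ (not excluded); benefits waiver on file ✓; 45 hrs/wk ≥ 20 ✓ → eligible.
Paid Family Leave — status full-time ✓; benefits waiver on file ✓; rating 2 < 4 ✗ → not eligible.
Paid Parental Leave — status full-time ✓; benefits waiver on file ✓; rating 2 ≥ 2 ✓; not eligible for Paid Family Leave ✗ → not eligible.
Profit Sharing Plan — status full-time ✓; service 109 days ≥ 8 weeks (≈56 days) ✓; site Spokane ✓ → eligible.
Commuter Stipend — service 109 days ≥ 1 month (≈30 days) ✓; rating 2 < 4 ✗ → not eligible.
Equity Grant Program — status full-time ✓; service 109 days < 1 year (≈365 days) ✗ → not eligible.
Supplemental Life Insurance — status full-time ✓ (not excluded); service 109 days ≥ 90 days ✓; rating 2 < 3 ✗ → not eligible.

Stock Option Plan, Profit Sharing Plan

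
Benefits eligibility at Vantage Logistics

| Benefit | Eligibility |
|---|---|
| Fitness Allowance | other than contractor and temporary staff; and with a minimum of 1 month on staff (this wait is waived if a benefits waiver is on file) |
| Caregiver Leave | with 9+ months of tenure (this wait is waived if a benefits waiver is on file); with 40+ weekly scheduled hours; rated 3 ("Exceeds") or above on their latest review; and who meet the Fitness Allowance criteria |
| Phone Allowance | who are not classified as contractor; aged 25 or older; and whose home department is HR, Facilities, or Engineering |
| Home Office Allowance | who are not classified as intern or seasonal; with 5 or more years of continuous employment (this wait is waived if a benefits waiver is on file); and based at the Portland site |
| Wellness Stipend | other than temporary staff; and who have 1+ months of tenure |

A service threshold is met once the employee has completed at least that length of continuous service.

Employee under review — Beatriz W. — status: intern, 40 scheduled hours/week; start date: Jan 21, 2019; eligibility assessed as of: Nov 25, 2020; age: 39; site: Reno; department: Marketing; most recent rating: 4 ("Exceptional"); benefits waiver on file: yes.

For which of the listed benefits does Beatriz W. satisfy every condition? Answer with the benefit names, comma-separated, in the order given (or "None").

Fitness Allowance, Caregiver Leave, Wellness Stipend

Service from Jan 21, 2019 to Nov 25, 2020: 674 days.
Fitness Allowance — status intern ✓ (not excluded); benefits waiver on file ✓ → eligible.
Caregiver Leave — benefits waiver on file ✓; 40 hrs/wk ≥ 40 ✓; rating 4 ≥ 3 ✓; eligible for Fitness Allowance ✓ → eligible.
Phone Allowance — status intern ✓ (not excluded); age 39 ≥ 25 ✓; dept Marketing ✗ → not eligible.
Home Office Allowance — status intern ✗ (excluded) → not eligible.
Wellness Stipend — status intern ✓ (not excluded); service 674 days ≥ 1 month (≈30 days) ✓ → eligible.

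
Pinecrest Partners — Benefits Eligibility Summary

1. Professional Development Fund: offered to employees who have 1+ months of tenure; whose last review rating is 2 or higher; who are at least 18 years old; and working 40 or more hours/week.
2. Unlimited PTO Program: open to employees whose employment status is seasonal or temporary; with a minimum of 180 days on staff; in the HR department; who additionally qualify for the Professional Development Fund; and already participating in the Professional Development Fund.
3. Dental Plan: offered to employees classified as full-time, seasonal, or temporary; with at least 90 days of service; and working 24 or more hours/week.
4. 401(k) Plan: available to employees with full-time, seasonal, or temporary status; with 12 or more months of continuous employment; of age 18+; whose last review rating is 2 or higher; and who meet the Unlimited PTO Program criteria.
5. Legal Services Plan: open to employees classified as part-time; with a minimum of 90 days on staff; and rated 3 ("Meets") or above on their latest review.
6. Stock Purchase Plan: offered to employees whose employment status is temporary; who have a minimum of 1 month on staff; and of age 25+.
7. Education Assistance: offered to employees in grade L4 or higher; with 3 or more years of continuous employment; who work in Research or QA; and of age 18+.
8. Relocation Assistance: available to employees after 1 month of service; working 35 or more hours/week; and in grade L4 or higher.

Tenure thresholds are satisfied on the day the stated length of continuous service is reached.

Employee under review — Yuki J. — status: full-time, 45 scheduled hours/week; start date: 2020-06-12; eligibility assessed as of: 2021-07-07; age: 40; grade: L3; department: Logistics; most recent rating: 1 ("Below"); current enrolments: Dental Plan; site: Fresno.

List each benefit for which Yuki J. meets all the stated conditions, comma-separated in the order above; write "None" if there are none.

Dental Plan

Service from 2020-06-12 to 2021-07-07: 390 days.
Professional Development Fund — service 390 days ≥ 1 month (≈30 days) ✓; rating 1 < 2 ✗ → not eligible.
Unlimited PTO Program — status full-time ✗ (requires seasonal or temporary) → not eligible.
Dental Plan — status full-time ✓; service 390 days ≥ 90 days ✓; 45 hrs/wk ≥ 24 ✓ → eligible.
401(k) Plan — status full-time ✓; service 390 days ≥ 12 months (≈360 days) ✓; age 40 ≥ 18 ✓; rating 1 < 2 ✗ → not eligible.
Legal Services Plan — status full-time ✗ (requires part-time) → not eligible.
Stock Purchase Plan — status full-time ✗ (requires temporary) → not eligible.
Education Assistance — grade L3 < L4 ✗ → not eligible.
Relocation Assistance — service 390 days ≥ 1 month (≈30 days) ✓; 45 hrs/wk ≥ 35 ✓; grade L3 < L4 ✗ → not eligible.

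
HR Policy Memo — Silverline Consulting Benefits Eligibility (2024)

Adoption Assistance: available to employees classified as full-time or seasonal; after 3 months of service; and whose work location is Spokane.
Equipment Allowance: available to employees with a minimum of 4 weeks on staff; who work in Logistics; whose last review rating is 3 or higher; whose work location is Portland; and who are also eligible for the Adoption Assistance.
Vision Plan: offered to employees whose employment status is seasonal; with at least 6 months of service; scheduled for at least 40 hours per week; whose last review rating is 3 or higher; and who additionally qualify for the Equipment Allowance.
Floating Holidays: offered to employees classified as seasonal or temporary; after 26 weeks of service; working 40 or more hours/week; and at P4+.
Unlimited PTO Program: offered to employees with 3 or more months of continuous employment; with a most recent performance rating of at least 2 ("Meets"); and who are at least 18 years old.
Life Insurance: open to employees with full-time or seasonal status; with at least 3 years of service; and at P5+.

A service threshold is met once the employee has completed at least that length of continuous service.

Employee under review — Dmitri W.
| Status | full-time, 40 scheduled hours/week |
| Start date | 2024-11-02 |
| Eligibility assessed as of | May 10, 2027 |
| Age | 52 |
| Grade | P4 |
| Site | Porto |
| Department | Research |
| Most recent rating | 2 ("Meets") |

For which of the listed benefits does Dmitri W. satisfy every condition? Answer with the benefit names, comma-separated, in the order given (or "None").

Unlimited PTO Program

Service from 2024-11-02 to May 10, 2027: 919 days.
Adoption Assistance — status full-time ✓; service 919 days ≥ 3 months (≈90 days) ✓; site Porto ✗ (not Spokane) → not eligible.
Equipment Allowance — service 919 days ≥ 4 weeks (≈28 days) ✓; dept Research ✗ → not eligible.
Vision Plan — status full-time ✗ (requires seasonal) → not eligible.
Floating Holidays — status full-time ✗ (requires seasonal or temporary) → not eligible.
Unlimited PTO Program — service 919 days ≥ 3 months (≈90 days) ✓; rating 2 ≥ 2 ✓; age 52 ≥ 18 ✓ → eligible.
Life Insurance — status full-time ✓; service 919 days < 3 years (≈1095 days) ✗ → not eligible.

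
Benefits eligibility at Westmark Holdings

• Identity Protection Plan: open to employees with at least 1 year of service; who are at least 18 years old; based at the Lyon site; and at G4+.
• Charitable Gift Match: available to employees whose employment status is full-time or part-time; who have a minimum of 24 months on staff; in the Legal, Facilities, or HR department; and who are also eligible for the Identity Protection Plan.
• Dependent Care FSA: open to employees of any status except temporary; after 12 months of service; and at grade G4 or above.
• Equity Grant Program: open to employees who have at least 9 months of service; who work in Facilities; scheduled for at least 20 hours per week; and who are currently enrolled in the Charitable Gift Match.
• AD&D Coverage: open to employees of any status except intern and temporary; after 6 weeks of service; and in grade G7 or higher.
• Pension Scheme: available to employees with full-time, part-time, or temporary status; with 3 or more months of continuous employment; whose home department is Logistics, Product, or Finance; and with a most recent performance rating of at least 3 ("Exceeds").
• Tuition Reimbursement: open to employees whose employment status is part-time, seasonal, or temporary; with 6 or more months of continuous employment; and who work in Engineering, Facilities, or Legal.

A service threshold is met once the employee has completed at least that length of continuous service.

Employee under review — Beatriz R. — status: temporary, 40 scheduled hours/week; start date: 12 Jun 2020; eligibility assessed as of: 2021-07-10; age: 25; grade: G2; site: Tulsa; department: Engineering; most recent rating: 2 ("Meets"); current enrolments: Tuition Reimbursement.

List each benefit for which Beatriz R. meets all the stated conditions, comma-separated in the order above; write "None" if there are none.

Service from 12 Jun 2020 to 2021-07-10: 393 days.
Identity Protection Plan — service 393 days ≥ 1 year (≈365 days) ✓; age 25 ≥ 18 ✓; site Tulsa ✗ (not Lyon) → not eligible.
Charitable Gift Match — status temporary ✗ (requires full-time or part-time) → not eligible.
Dependent Care FSA — status temporary ✗ (excluded) → not eligible.
Equity Grant Program — service 393 days ≥ 9 months (≈270 days) ✓; dept Engineering ✗ → not eligible.
AD&D Coverage — status temporary ✗ (excluded) → not eligible.
Pension Scheme — status temporary ✓; service 393 days ≥ 3 months (≈90 days) ✓; dept Engineering ✗ → not eligible.
Tuition Reimbursement — status temporary ✓; service 393 days ≥ 6 months (≈180 days) ✓; dept Engineering ✓ → eligible.

Tuition Reimbursement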